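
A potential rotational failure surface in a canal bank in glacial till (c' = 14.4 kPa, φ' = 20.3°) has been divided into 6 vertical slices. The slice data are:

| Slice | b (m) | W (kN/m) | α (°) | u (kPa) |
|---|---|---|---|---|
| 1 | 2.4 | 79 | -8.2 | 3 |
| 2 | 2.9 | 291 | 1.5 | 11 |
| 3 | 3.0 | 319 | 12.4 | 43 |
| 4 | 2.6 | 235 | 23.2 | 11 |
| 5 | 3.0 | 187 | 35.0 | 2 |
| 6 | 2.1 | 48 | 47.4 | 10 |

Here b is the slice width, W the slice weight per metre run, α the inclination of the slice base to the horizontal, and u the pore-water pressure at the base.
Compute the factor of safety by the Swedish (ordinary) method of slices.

Ordinary method of slices: FS = Σ[c'·Δl_i + (W_i cosα_i − u_i·Δl_i)·tanφ'] / Σ W_i sinα_i, with Δl_i = b_i / cosα_i.
Slice 1: Δl = 2.4/cos(-8.2°) = 2.425 m; N'_1 = 79·cos(-8.2°) − 3·2.425 = 70.9; c'Δl = 34.92; W sinα = -11.3
Slice 2: Δl = 2.9/cos1.5° = 2.901 m; N'_2 = 291·cos1.5° − 11·2.901 = 259.0; c'Δl = 41.77; W sinα = 7.6
Slice 3: Δl = 3.0/cos12.4° = 3.072 m; N'_3 = 319·cos12.4° − 43·3.072 = 179.5; c'Δl = 44.23; W sinα = 68.5
Slice 4: Δl = 2.6/cos23.2° = 2.829 m; N'_4 = 235·cos23.2° − 11·2.829 = 184.9; c'Δl = 40.73; W sinα = 92.6
Slice 5: Δl = 3.0/cos35.0° = 3.662 m; N'_5 = 187·cos35.0° − 2·3.662 = 145.9; c'Δl = 52.74; W sinα = 107.3
Slice 6: Δl = 2.1/cos47.4° = 3.102 m; N'_6 = 48·cos47.4° − 10·3.102 = 1.5; c'Δl = 44.68; W sinα = 35.3
Σc'Δl = 259.1 kN/m; ΣN' = 841.6 kN/m; ΣW sinα = 300.0 kN/m
Resisting = 259.1 + 841.6·tan20.3° = 259.1 + 311.3 = 570.4 kN/m
FS = 570.4 / 300.0 = 1.901

FS = 1.90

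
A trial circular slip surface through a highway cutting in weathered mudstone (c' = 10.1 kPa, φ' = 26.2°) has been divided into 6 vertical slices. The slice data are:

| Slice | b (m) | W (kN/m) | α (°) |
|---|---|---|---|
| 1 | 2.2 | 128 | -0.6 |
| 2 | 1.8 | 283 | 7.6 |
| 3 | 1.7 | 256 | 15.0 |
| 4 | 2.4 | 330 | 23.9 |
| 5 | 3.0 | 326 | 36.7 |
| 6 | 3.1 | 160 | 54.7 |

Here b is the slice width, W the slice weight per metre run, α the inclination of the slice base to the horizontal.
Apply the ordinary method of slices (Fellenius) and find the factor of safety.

Ordinary method of slices: FS = Σ[c'·Δl_i + (W_i cosα_i)·tanφ'] / Σ W_i sinα_i, with Δl_i = b_i / cosα_i.
Slice 1: Δl = 2.2/cos(-0.6°) = 2.200 m; N'_1 = 128·cos(-0.6°) = 128.0; c'Δl = 22.22; W sinα = -1.3
Slice 2: Δl = 1.8/cos7.6° = 1.816 m; N'_2 = 283·cos7.6° = 280.5; c'Δl = 18.34; W sinα = 37.4
Slice 3: Δl = 1.7/cos15.0° = 1.760 m; N'_3 = 256·cos15.0° = 247.3; c'Δl = 17.78; W sinα = 66.3
Slice 4: Δl = 2.4/cos23.9° = 2.625 m; N'_4 = 330·cos23.9° = 301.7; c'Δl = 26.51; W sinα = 133.7
Slice 5: Δl = 3.0/cos36.7° = 3.742 m; N'_5 = 326·cos36.7° = 261.4; c'Δl = 37.79; W sinα = 194.8
Slice 6: Δl = 3.1/cos54.7° = 5.365 m; N'_6 = 160·cos54.7° = 92.5; c'Δl = 54.18; W sinα = 130.6
Σc'Δl = 176.8 kN/m; ΣN' = 1311.3 kN/m; ΣW sinα = 561.5 kN/m
Resisting = 176.8 + 1311.3·tan26.2° = 176.8 + 645.3 = 822.1 kN/m
FS = 822.1 / 561.5 = 1.464

FS = 1.46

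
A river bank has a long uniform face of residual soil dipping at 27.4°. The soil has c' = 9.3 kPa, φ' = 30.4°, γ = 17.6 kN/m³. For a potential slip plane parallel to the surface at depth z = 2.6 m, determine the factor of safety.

For an infinite slope with a slip plane parallel to the surface (no pore pressure): FS = [c' + γz cos²β tanφ'] / [γz sinβ cosβ].
γz = 17.6·2.6 = 45.76 kN/m²
Numerator = 9.3 + 45.76·cos²27.4°·tan30.4° = 9.3 + 45.76·0.7882·0.5867 = 30.461 kPa
Denominator = 45.76·sin27.4°·cos27.4° = 45.76·0.4602·0.8878 = 18.696 kPa
FS = 30.461 / 18.696 = 1.629

FS = 1.63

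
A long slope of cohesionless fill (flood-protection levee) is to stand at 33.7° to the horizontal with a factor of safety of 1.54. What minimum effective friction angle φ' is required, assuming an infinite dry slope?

φ' = 45.8°

FS = tanφ'/tanβ ⇒ tanφ' = FS · tanβ = 1.54 · tan33.7° = 1.0271
φ' = arctan(1.0271) = 45.76°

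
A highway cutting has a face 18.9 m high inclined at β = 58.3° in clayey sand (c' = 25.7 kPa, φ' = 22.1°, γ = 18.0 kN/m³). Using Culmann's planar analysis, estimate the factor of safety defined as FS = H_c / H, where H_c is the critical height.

H_c = (4c'/γ) · sinβ cosφ' / [1 − cos(β − φ')]
    = (4·25.7/18.0) · sin58.3°·cos22.1° / [1 − cos36.2°]
    = 5.711 · 0.7883 / 0.1930 = 23.32 m
FS = H_c / H = 23.32 / 18.9 = 1.234

FS = 1.23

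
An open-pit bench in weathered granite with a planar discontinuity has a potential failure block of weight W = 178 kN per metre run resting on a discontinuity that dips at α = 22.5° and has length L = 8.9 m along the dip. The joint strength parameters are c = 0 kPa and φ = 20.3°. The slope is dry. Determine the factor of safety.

FS = 0.89

Resolving the block weight along and normal to the plane and applying the Mohr–Coulomb strength on the joint:
N' = W cosα = 178·cos22.5° = 164.5 kN/m
Driving force T = W sinα = 178·sin22.5° = 68.1 kN/m
Resisting force R = c·L + N'·tanφ = 0·8.9 + 164.5·tan20.3° = 0.0 + 60.8 = 60.8 kN/m
FS = R / T = 60.8 / 68.1 = 0.893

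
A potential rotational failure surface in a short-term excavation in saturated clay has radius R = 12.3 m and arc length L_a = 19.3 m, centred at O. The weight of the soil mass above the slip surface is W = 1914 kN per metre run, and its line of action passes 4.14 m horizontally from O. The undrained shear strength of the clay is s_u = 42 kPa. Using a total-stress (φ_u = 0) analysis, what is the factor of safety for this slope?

FS = 1.26

Taking moments about the centre O, the resisting moment is provided by the undrained shear strength acting along the arc:
M_R = s_u·L_a·R = 42·19.30·12.3 = 9970.4 kN·m/m
M_D = W·d = 1914·4.14 = 7924.0 kN·m/m
FS = M_R / M_D = 9970.4 / 7924.0 = 1.258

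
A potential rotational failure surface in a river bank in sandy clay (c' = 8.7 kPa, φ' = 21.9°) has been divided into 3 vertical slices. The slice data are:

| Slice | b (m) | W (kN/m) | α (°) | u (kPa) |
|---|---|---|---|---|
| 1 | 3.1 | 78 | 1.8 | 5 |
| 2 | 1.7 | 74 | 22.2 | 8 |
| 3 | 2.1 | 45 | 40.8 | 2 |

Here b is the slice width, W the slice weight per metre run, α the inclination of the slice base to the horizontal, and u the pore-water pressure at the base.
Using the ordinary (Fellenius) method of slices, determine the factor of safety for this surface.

FS = 2.09

Ordinary method of slices: FS = Σ[c'·Δl_i + (W_i cosα_i − u_i·Δl_i)·tanφ'] / Σ W_i sinα_i, with Δl_i = b_i / cosα_i.
Slice 1: Δl = 3.1/cos1.8° = 3.102 m; N'_1 = 78·cos1.8° − 5·3.102 = 62.5; c'Δl = 26.98; W sinα = 2.5
Slice 2: Δl = 1.7/cos22.2° = 1.836 m; N'_2 = 74·cos22.2° − 8·1.836 = 53.8; c'Δl = 15.97; W sinα = 28.0
Slice 3: Δl = 2.1/cos40.8° = 2.774 m; N'_3 = 45·cos40.8° − 2·2.774 = 28.5; c'Δl = 24.13; W sinα = 29.4
Σc'Δl = 67.1 kN/m; ΣN' = 144.8 kN/m; ΣW sinα = 59.8 kN/m
Resisting = 67.1 + 144.8·tan21.9° = 67.1 + 58.2 = 125.3 kN/m
FS = 125.3 / 59.8 = 2.095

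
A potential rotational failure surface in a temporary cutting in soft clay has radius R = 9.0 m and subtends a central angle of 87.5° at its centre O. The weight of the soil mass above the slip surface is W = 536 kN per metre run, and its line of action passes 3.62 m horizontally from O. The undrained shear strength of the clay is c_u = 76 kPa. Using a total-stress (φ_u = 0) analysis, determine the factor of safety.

Taking moments about the centre O, the resisting moment is provided by the undrained shear strength acting along the arc:
Arc length L_a = R·θ = 9.0·(87.5°·π/180) = 9.0·1.5272 = 13.74 m
M_R = c_u·L_a·R = 76·13.74·9.0 = 9401.2 kN·m/m
M_D = W·d = 536·3.62 = 1940.3 kN·m/m
FS = M_R / M_D = 9401.2 / 1940.3 = 4.845

FS = 4.85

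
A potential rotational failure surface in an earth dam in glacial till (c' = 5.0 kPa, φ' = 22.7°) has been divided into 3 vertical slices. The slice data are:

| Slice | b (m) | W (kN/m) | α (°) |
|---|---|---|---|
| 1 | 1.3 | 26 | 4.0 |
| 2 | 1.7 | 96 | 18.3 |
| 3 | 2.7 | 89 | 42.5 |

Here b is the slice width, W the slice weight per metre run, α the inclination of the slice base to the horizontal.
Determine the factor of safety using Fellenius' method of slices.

Ordinary method of slices: FS = Σ[c'·Δl_i + (W_i cosα_i)·tanφ'] / Σ W_i sinα_i, with Δl_i = b_i / cosα_i.
Slice 1: Δl = 1.3/cos4.0° = 1.303 m; N'_1 = 26·cos4.0° = 25.9; c'Δl = 6.52; W sinα = 1.8
Slice 2: Δl = 1.7/cos18.3° = 1.791 m; N'_2 = 96·cos18.3° = 91.1; c'Δl = 8.95; W sinα = 30.1
Slice 3: Δl = 2.7/cos42.5° = 3.662 m; N'_3 = 89·cos42.5° = 65.6; c'Δl = 18.31; W sinα = 60.1
Σc'Δl = 33.8 kN/m; ΣN' = 182.7 kN/m; ΣW sinα = 92.1 kN/m
Resisting = 33.8 + 182.7·tan22.7° = 33.8 + 76.4 = 110.2 kN/m
FS = 110.2 / 92.1 = 1.197

FS = 1.20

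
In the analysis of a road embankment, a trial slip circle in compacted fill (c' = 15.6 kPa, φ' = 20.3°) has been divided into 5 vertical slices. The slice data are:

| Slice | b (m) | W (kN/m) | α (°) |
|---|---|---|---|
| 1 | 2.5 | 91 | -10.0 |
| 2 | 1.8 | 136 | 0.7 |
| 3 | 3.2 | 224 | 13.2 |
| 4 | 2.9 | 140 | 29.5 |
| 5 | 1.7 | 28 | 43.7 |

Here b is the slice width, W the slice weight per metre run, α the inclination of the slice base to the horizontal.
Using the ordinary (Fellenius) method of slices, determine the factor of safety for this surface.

FS = 3.39

Ordinary method of slices: FS = Σ[c'·Δl_i + (W_i cosα_i)·tanφ'] / Σ W_i sinα_i, with Δl_i = b_i / cosα_i.
Slice 1: Δl = 2.5/cos(-10.0°) = 2.539 m; N'_1 = 91·cos(-10.0°) = 89.6; c'Δl = 39.60; W sinα = -15.8
Slice 2: Δl = 1.8/cos0.7° = 1.800 m; N'_2 = 136·cos0.7° = 136.0; c'Δl = 28.08; W sinα = 1.7
Slice 3: Δl = 3.2/cos13.2° = 3.287 m; N'_3 = 224·cos13.2° = 218.1; c'Δl = 51.27; W sinα = 51.2
Slice 4: Δl = 2.9/cos29.5° = 3.332 m; N'_4 = 140·cos29.5° = 121.8; c'Δl = 51.98; W sinα = 68.9
Slice 5: Δl = 1.7/cos43.7° = 2.351 m; N'_5 = 28·cos43.7° = 20.2; c'Δl = 36.68; W sinα = 19.3
Σc'Δl = 207.6 kN/m; ΣN' = 585.8 kN/m; ΣW sinα = 125.3 kN/m
Resisting = 207.6 + 585.8·tan20.3° = 207.6 + 216.7 = 424.3 kN/m
FS = 424.3 / 125.3 = 3.386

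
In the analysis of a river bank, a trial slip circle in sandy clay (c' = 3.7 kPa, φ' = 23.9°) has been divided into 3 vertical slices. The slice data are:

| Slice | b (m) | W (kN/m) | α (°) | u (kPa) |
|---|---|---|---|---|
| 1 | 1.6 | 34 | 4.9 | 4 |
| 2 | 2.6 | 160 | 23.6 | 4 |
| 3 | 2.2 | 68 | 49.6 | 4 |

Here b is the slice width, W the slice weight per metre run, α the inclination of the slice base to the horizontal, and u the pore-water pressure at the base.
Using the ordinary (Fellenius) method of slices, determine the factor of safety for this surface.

Ordinary method of slices: FS = Σ[c'·Δl_i + (W_i cosα_i − u_i·Δl_i)·tanφ'] / Σ W_i sinα_i, with Δl_i = b_i / cosα_i.
Slice 1: Δl = 1.6/cos4.9° = 1.606 m; N'_1 = 34·cos4.9° − 4·1.606 = 27.5; c'Δl = 5.94; W sinα = 2.9
Slice 2: Δl = 2.6/cos23.6° = 2.837 m; N'_2 = 160·cos23.6° − 4·2.837 = 135.3; c'Δl = 10.50; W sinα = 64.1
Slice 3: Δl = 2.2/cos49.6° = 3.394 m; N'_3 = 68·cos49.6° − 4·3.394 = 30.5; c'Δl = 12.56; W sinα = 51.8
Σc'Δl = 29.0 kN/m; ΣN' = 193.2 kN/m; ΣW sinα = 118.7 kN/m
Resisting = 29.0 + 193.2·tan23.9° = 29.0 + 85.6 = 114.6 kN/m
FS = 114.6 / 118.7 = 0.965

FS = 0.97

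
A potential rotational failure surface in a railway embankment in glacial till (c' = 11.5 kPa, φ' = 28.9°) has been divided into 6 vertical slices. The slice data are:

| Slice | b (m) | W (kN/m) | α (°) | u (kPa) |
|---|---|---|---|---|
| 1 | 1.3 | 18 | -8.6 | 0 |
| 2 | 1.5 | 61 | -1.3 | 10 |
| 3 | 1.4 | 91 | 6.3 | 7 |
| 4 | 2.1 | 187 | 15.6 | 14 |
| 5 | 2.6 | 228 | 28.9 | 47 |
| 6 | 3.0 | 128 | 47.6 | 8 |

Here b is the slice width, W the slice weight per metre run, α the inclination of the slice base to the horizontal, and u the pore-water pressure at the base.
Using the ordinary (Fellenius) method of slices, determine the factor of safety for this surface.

FS = 1.47

Ordinary method of slices: FS = Σ[c'·Δl_i + (W_i cosα_i − u_i·Δl_i)·tanφ'] / Σ W_i sinα_i, with Δl_i = b_i / cosα_i.
Slice 1: Δl = 1.3/cos(-8.6°) = 1.315 m; N'_1 = 18·cos(-8.6°) − 0·1.315 = 17.8; c'Δl = 15.12; W sinα = -2.7
Slice 2: Δl = 1.5/cos(-1.3°) = 1.500 m; N'_2 = 61·cos(-1.3°) − 10·1.500 = 46.0; c'Δl = 17.25; W sinα = -1.4
Slice 3: Δl = 1.4/cos6.3° = 1.409 m; N'_3 = 91·cos6.3° − 7·1.409 = 80.6; c'Δl = 16.20; W sinα = 10.0
Slice 4: Δl = 2.1/cos15.6° = 2.180 m; N'_4 = 187·cos15.6° − 14·2.180 = 149.6; c'Δl = 25.07; W sinα = 50.3
Slice 5: Δl = 2.6/cos28.9° = 2.970 m; N'_5 = 228·cos28.9° − 47·2.970 = 60.0; c'Δl = 34.15; W sinα = 110.2
Slice 6: Δl = 3.0/cos47.6° = 4.449 m; N'_6 = 128·cos47.6° − 8·4.449 = 50.7; c'Δl = 51.16; W sinα = 94.5
Σc'Δl = 159.0 kN/m; ΣN' = 404.7 kN/m; ΣW sinα = 260.9 kN/m
Resisting = 159.0 + 404.7·tan28.9° = 159.0 + 223.4 = 382.4 kN/m
FS = 382.4 / 260.9 = 1.466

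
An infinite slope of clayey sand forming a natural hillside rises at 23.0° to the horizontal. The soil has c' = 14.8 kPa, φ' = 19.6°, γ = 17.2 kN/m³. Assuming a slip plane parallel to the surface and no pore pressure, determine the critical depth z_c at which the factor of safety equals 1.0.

Setting FS = 1.00 in FS = [c' + γz cos²β tanφ'] / [γz sinβ cosβ] and solving for z:
z = c' / [γ cosβ (FS·sinβ − cosβ·tanφ')]
  = 14.8 / [17.2·cos23.0°·(1.00·sin23.0° − cos23.0°·tan19.6°)]
  = 14.8 / [17.2·0.9205·(1.00·0.3907 − 0.9205·0.3561)]
  = 14.8 / 0.9967 = 14.849 m

z_c = 14.85 m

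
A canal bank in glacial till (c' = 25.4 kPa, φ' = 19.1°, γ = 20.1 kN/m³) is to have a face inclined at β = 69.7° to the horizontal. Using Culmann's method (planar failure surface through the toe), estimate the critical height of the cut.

Culmann's analysis gives the critical failure plane at α_cr = (β + φ')/2 = (69.7 + 19.1)/2 = 44.4°, and the critical height
H_c = (4c'/γ) · sinβ cosφ' / [1 − cos(β − φ')]
    = (4·25.4/20.1) · sin69.7°·cos19.1° / [1 − cos(50.6°)]
    = 5.055 · 0.9379·0.9449 / [1 − 0.6347]
    = 5.055 · 0.8863 / 0.3653
    = 12.26 m

H_c = 12.26 m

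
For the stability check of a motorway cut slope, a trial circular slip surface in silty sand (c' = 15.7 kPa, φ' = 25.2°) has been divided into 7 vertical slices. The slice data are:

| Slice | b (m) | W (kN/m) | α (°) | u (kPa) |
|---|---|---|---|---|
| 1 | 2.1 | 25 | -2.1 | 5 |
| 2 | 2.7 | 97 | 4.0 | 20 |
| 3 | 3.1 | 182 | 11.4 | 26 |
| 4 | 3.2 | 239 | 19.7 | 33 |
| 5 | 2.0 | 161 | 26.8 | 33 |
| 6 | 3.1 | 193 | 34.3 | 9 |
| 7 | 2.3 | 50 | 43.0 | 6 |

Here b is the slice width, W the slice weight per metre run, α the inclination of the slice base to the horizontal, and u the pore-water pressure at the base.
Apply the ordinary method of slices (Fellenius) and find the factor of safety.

Ordinary method of slices: FS = Σ[c'·Δl_i + (W_i cosα_i − u_i·Δl_i)·tanφ'] / Σ W_i sinα_i, with Δl_i = b_i / cosα_i.
Slice 1: Δl = 2.1/cos(-2.1°) = 2.101 m; N'_1 = 25·cos(-2.1°) − 5·2.101 = 14.5; c'Δl = 32.99; W sinα = -0.9
Slice 2: Δl = 2.7/cos4.0° = 2.707 m; N'_2 = 97·cos4.0° − 20·2.707 = 42.6; c'Δl = 42.49; W sinα = 6.8
Slice 3: Δl = 3.1/cos11.4° = 3.162 m; N'_3 = 182·cos11.4° − 26·3.162 = 96.2; c'Δl = 49.65; W sinα = 36.0
Slice 4: Δl = 3.2/cos19.7° = 3.399 m; N'_4 = 239·cos19.7° − 33·3.399 = 112.8; c'Δl = 53.36; W sinα = 80.6
Slice 5: Δl = 2.0/cos26.8° = 2.241 m; N'_5 = 161·cos26.8° − 33·2.241 = 69.8; c'Δl = 35.18; W sinα = 72.6
Slice 6: Δl = 3.1/cos34.3° = 3.753 m; N'_6 = 193·cos34.3° − 9·3.753 = 125.7; c'Δl = 58.92; W sinα = 108.8
Slice 7: Δl = 2.3/cos43.0° = 3.145 m; N'_7 = 50·cos43.0° − 6·3.145 = 17.7; c'Δl = 49.37; W sinα = 34.1
Σc'Δl = 322.0 kN/m; ΣN' = 479.3 kN/m; ΣW sinα = 337.8 kN/m
Resisting = 322.0 + 479.3·tan25.2° = 322.0 + 225.5 = 547.5 kN/m
FS = 547.5 / 337.8 = 1.621

FS = 1.62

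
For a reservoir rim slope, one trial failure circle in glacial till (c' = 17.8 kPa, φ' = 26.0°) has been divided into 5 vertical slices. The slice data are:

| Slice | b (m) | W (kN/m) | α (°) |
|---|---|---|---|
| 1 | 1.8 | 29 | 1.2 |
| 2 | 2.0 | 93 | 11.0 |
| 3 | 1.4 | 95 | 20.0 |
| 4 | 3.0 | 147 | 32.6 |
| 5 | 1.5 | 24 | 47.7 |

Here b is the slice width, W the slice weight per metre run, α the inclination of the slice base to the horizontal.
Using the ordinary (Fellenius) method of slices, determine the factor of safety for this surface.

Ordinary method of slices: FS = Σ[c'·Δl_i + (W_i cosα_i)·tanφ'] / Σ W_i sinα_i, with Δl_i = b_i / cosα_i.
Slice 1: Δl = 1.8/cos1.2° = 1.800 m; N'_1 = 29·cos1.2° = 29.0; c'Δl = 32.05; W sinα = 0.6
Slice 2: Δl = 2.0/cos11.0° = 2.037 m; N'_2 = 93·cos11.0° = 91.3; c'Δl = 36.27; W sinα = 17.7
Slice 3: Δl = 1.4/cos20.0° = 1.490 m; N'_3 = 95·cos20.0° = 89.3; c'Δl = 26.52; W sinα = 32.5
Slice 4: Δl = 3.0/cos32.6° = 3.561 m; N'_4 = 147·cos32.6° = 123.8; c'Δl = 63.39; W sinα = 79.2
Slice 5: Δl = 1.5/cos47.7° = 2.229 m; N'_5 = 24·cos47.7° = 16.2; c'Δl = 39.67; W sinα = 17.8
Σc'Δl = 197.9 kN/m; ΣN' = 349.5 kN/m; ΣW sinα = 147.8 kN/m
Resisting = 197.9 + 349.5·tan26.0° = 197.9 + 170.5 = 368.4 kN/m
FS = 368.4 / 147.8 = 2.492

FS = 2.49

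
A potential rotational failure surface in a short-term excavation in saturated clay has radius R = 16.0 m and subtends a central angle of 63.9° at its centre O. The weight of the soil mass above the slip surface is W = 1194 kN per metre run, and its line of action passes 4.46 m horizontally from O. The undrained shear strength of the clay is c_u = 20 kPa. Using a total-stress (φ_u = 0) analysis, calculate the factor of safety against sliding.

FS = 1.07

Taking moments about the centre O, the resisting moment is provided by the undrained shear strength acting along the arc:
Arc length L_a = R·θ = 16.0·(63.9°·π/180) = 16.0·1.1153 = 17.84 m
M_R = c_u·L_a·R = 20·17.84·16.0 = 5710.2 kN·m/m
M_D = W·d = 1194·4.46 = 5325.2 kN·m/m
FS = M_R / M_D = 5710.2 / 5325.2 = 1.072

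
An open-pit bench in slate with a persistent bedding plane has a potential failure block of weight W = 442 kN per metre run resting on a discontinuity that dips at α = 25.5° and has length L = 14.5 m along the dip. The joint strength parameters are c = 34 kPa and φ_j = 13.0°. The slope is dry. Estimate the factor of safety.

Resolving the block weight along and normal to the plane and applying the Mohr–Coulomb strength on the joint:
N' = W cosα = 442·cos25.5° = 398.9 kN/m
Driving force T = W sinα = 442·sin25.5° = 190.3 kN/m
Resisting force R = c·L + N'·tanφ_j = 34·14.5 + 398.9·tan13.0° = 493.0 + 92.1 = 585.1 kN/m
FS = R / T = 585.1 / 190.3 = 3.075

FS = 3.07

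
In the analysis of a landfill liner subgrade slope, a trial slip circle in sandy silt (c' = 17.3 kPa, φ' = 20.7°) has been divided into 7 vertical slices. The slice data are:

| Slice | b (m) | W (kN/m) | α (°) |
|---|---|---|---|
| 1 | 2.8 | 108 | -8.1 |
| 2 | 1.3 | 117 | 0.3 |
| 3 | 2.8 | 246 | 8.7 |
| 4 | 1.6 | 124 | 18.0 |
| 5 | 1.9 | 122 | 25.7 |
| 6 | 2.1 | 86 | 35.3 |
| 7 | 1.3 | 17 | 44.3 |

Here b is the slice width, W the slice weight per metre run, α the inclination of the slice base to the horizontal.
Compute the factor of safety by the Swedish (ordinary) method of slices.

FS = 3.17

Ordinary method of slices: FS = Σ[c'·Δl_i + (W_i cosα_i)·tanφ'] / Σ W_i sinα_i, with Δl_i = b_i / cosα_i.
Slice 1: Δl = 2.8/cos(-8.1°) = 2.828 m; N'_1 = 108·cos(-8.1°) = 106.9; c'Δl = 48.93; W sinα = -15.2
Slice 2: Δl = 1.3/cos0.3° = 1.300 m; N'_2 = 117·cos0.3° = 117.0; c'Δl = 22.49; W sinα = 0.6
Slice 3: Δl = 2.8/cos8.7° = 2.833 m; N'_3 = 246·cos8.7° = 243.2; c'Δl = 49.00; W sinα = 37.2
Slice 4: Δl = 1.6/cos18.0° = 1.682 m; N'_4 = 124·cos18.0° = 117.9; c'Δl = 29.10; W sinα = 38.3
Slice 5: Δl = 1.9/cos25.7° = 2.109 m; N'_5 = 122·cos25.7° = 109.9; c'Δl = 36.48; W sinα = 52.9
Slice 6: Δl = 2.1/cos35.3° = 2.573 m; N'_6 = 86·cos35.3° = 70.2; c'Δl = 44.51; W sinα = 49.7
Slice 7: Δl = 1.3/cos44.3° = 1.816 m; N'_7 = 17·cos44.3° = 12.2; c'Δl = 31.42; W sinα = 11.9
Σc'Δl = 261.9 kN/m; ΣN' = 777.3 kN/m; ΣW sinα = 175.4 kN/m
Resisting = 261.9 + 777.3·tan20.7° = 261.9 + 293.7 = 555.7 kN/m
FS = 555.7 / 175.4 = 3.168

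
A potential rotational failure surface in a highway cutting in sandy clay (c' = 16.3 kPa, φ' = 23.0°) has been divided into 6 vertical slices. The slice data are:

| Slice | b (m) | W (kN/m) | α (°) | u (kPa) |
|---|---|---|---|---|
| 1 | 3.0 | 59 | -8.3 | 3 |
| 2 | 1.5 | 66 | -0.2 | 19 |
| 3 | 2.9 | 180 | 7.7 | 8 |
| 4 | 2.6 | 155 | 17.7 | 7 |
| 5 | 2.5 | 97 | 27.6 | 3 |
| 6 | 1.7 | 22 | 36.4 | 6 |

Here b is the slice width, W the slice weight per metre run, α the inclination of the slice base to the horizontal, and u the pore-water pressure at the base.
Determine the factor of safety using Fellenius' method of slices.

Ordinary method of slices: FS = Σ[c'·Δl_i + (W_i cosα_i − u_i·Δl_i)·tanφ'] / Σ W_i sinα_i, with Δl_i = b_i / cosα_i.
Slice 1: Δl = 3.0/cos(-8.3°) = 3.032 m; N'_1 = 59·cos(-8.3°) − 3·3.032 = 49.3; c'Δl = 49.42; W sinα = -8.5
Slice 2: Δl = 1.5/cos(-0.2°) = 1.500 m; N'_2 = 66·cos(-0.2°) − 19·1.500 = 37.5; c'Δl = 24.45; W sinα = -0.2
Slice 3: Δl = 2.9/cos7.7° = 2.926 m; N'_3 = 180·cos7.7° − 8·2.926 = 155.0; c'Δl = 47.70; W sinα = 24.1
Slice 4: Δl = 2.6/cos17.7° = 2.729 m; N'_4 = 155·cos17.7° − 7·2.729 = 128.6; c'Δl = 44.49; W sinα = 47.1
Slice 5: Δl = 2.5/cos27.6° = 2.821 m; N'_5 = 97·cos27.6° − 3·2.821 = 77.5; c'Δl = 45.98; W sinα = 44.9
Slice 6: Δl = 1.7/cos36.4° = 2.112 m; N'_6 = 22·cos36.4° − 6·2.112 = 5.0; c'Δl = 34.43; W sinα = 13.1
Σc'Δl = 246.5 kN/m; ΣN' = 452.8 kN/m; ΣW sinα = 120.5 kN/m
Resisting = 246.5 + 452.8·tan23.0° = 246.5 + 192.2 = 438.7 kN/m
FS = 438.7 / 120.5 = 3.641

FS = 3.64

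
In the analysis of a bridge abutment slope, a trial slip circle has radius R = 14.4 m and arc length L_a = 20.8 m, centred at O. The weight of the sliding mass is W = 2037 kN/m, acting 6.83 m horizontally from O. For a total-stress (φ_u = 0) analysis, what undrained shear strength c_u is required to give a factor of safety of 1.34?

c_u = 62.2 kPa

FS = c_u·L_a·R / (W·d), so c_u = FS·W·d / (L_a·R).
c_u = 1.34·2037·6.83 / (20.80·14.4) = 18643.0 / 299.52 = 62.24 kPa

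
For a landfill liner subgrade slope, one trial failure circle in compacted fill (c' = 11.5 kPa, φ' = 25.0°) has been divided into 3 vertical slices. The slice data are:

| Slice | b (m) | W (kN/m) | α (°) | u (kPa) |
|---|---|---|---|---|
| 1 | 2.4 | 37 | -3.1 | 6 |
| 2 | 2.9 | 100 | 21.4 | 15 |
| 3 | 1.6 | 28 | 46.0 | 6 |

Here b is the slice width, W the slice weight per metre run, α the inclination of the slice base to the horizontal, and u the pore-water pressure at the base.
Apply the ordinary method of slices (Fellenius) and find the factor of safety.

Ordinary method of slices: FS = Σ[c'·Δl_i + (W_i cosα_i − u_i·Δl_i)·tanφ'] / Σ W_i sinα_i, with Δl_i = b_i / cosα_i.
Slice 1: Δl = 2.4/cos(-3.1°) = 2.404 m; N'_1 = 37·cos(-3.1°) − 6·2.404 = 22.5; c'Δl = 27.64; W sinα = -2.0
Slice 2: Δl = 2.9/cos21.4° = 3.115 m; N'_2 = 100·cos21.4° − 15·3.115 = 46.4; c'Δl = 35.82; W sinα = 36.5
Slice 3: Δl = 1.6/cos46.0° = 2.303 m; N'_3 = 28·cos46.0° − 6·2.303 = 5.6; c'Δl = 26.49; W sinα = 20.1
Σc'Δl = 89.9 kN/m; ΣN' = 74.5 kN/m; ΣW sinα = 54.6 kN/m
Resisting = 89.9 + 74.5·tan25.0° = 89.9 + 34.8 = 124.7 kN/m
FS = 124.7 / 54.6 = 2.283

FS = 2.28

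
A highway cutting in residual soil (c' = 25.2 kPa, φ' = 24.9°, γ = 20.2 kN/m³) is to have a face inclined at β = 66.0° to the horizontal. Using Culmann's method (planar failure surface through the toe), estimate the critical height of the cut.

H_c = 16.78 m

Culmann's analysis gives the critical failure plane at α_cr = (β + φ')/2 = (66.0 + 24.9)/2 = 45.5°, and the critical height
H_c = (4c'/γ) · sinβ cosφ' / [1 − cos(β − φ')]
    = (4·25.2/20.2) · sin66.0°·cos24.9° / [1 − cos(41.1°)]
    = 4.990 · 0.9135·0.9070 / [1 − 0.7536]
    = 4.990 · 0.8286 / 0.2464
    = 16.78 m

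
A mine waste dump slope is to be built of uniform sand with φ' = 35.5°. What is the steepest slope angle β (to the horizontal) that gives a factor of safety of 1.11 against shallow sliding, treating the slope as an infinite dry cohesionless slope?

β = 32.7°

For an infinite dry cohesionless slope FS = tanφ'/tanβ, so tanβ = tanφ' / FS.
tanβ = tan35.5° / 1.11 = 0.7133 / 1.11 = 0.6426
β = arctan(0.6426) = 32.73°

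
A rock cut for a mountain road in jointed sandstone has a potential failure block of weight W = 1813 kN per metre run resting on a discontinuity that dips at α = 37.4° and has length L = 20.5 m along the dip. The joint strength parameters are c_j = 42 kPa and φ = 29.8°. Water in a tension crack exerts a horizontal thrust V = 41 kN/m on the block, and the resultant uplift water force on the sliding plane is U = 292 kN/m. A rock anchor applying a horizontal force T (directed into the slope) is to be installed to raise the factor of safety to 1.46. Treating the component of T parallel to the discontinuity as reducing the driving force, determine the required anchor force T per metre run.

T = 100 kN/m

Resolving forces along and normal to the sliding plane, with the horizontal anchor force T adding T·sinα to the effective normal force and T·cosα acting up the plane against the driving force:
FS = [c_jL + (W cosα − U − V sinα + T sinα) tanφ] / [W sinα + V cosα − T cosα]
Without the anchor: N' = 1123.4 kN/m, driving T_d = 1133.7 kN/m, resisting R = 42·20.5 + 1123.4·tan29.8° = 1504.4 kN/m, FS = 1.33.
Setting FS = 1.46 and solving for T:
1.46·(1133.7 − T cos37.4°) = 1504.4 + T sin37.4°·tan29.8°
T·(sin37.4°·tan29.8° + 1.46·cos37.4°) = 1.46·1133.7 − 1504.4
T·(0.6074·0.5727 + 1.46·0.7944) = 1655.3 − 1504.4 = 150.9
T·1.5077 = 150.9
T = 100.1 kN/m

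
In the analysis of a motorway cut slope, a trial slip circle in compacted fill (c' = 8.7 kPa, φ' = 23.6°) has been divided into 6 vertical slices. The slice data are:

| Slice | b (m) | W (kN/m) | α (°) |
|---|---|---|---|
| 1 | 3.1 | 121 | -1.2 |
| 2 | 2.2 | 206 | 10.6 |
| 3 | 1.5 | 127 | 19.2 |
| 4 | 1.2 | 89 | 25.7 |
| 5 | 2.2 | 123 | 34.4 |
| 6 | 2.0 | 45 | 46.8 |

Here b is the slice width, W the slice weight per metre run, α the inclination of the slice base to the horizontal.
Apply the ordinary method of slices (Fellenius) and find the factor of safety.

Ordinary method of slices: FS = Σ[c'·Δl_i + (W_i cosα_i)·tanφ'] / Σ W_i sinα_i, with Δl_i = b_i / cosα_i.
Slice 1: Δl = 3.1/cos(-1.2°) = 3.101 m; N'_1 = 121·cos(-1.2°) = 121.0; c'Δl = 26.98; W sinα = -2.5
Slice 2: Δl = 2.2/cos10.6° = 2.238 m; N'_2 = 206·cos10.6° = 202.5; c'Δl = 19.47; W sinα = 37.9
Slice 3: Δl = 1.5/cos19.2° = 1.588 m; N'_3 = 127·cos19.2° = 119.9; c'Δl = 13.82; W sinα = 41.8
Slice 4: Δl = 1.2/cos25.7° = 1.332 m; N'_4 = 89·cos25.7° = 80.2; c'Δl = 11.59; W sinα = 38.6
Slice 5: Δl = 2.2/cos34.4° = 2.666 m; N'_5 = 123·cos34.4° = 101.5; c'Δl = 23.20; W sinα = 69.5
Slice 6: Δl = 2.0/cos46.8° = 2.922 m; N'_6 = 45·cos46.8° = 30.8; c'Δl = 25.42; W sinα = 32.8
Σc'Δl = 120.5 kN/m; ΣN' = 655.9 kN/m; ΣW sinα = 218.0 kN/m
Resisting = 120.5 + 655.9·tan23.6° = 120.5 + 286.5 = 407.0 kN/m
FS = 407.0 / 218.0 = 1.867

FS = 1.87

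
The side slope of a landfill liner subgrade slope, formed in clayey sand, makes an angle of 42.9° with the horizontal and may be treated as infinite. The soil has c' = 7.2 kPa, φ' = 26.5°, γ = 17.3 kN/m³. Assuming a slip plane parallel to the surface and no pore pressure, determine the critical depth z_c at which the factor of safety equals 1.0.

z_c = 1.80 m

Setting FS = 1.00 in FS = [c' + γz cos²β tanφ'] / [γz sinβ cosβ] and solving for z:
z = c' / [γ cosβ (FS·sinβ − cosβ·tanφ')]
  = 7.2 / [17.3·cos42.9°·(1.00·sin42.9° − cos42.9°·tan26.5°)]
  = 7.2 / [17.3·0.7325·(1.00·0.6807 − 0.7325·0.4986)]
  = 7.2 / 3.9982 = 1.801 m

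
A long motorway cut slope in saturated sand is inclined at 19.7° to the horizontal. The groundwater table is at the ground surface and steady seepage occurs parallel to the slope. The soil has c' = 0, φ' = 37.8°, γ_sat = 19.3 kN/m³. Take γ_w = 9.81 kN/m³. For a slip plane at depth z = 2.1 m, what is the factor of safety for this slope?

With seepage parallel to the slope and the water table at the surface, the effective normal stress on the slip plane uses the buoyant unit weight γ' = γ_sat − γ_w while the driving shear stress uses γ_sat:
FS = [c' + γ' z cos²β tanφ'] / [γ_sat z sinβ cosβ]
(For c' = 0 this reduces to FS = (γ'/γ_sat)·tanφ'/tanβ.)
γ' = 19.3 − 9.81 = 9.49 kN/m³
Numerator = 0.0 + 9.49·2.1·cos²19.7°·tan37.8° = 0.0 + 9.49·2.1·0.8864·0.7757 = 13.702 kPa
Denominator = 19.3·2.1·sin19.7°·cos19.7° = 19.3·2.1·0.3371·0.9415 = 12.863 kPa
FS = 13.702 / 12.863 = 1.065

FS = 1.07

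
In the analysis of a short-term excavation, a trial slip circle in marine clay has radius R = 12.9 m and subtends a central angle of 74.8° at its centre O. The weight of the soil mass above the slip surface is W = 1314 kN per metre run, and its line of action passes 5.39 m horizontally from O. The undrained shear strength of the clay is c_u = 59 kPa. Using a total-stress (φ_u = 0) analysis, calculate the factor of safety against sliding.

Taking moments about the centre O, the resisting moment is provided by the undrained shear strength acting along the arc:
Arc length L_a = R·θ = 12.9·(74.8°·π/180) = 12.9·1.3055 = 16.84 m
M_R = c_u·L_a·R = 59·16.84·12.9 = 12817.7 kN·m/m
M_D = W·d = 1314·5.39 = 7082.5 kN·m/m
FS = M_R / M_D = 12817.7 / 7082.5 = 1.810

FS = 1.81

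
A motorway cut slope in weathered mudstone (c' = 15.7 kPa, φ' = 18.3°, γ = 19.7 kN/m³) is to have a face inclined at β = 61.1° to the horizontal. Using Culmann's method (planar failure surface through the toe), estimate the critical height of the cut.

Culmann's analysis gives the critical failure plane at α_cr = (β + φ')/2 = (61.1 + 18.3)/2 = 39.7°, and the critical height
H_c = (4c'/γ) · sinβ cosφ' / [1 − cos(β − φ')]
    = (4·15.7/19.7) · sin61.1°·cos18.3° / [1 − cos(42.8°)]
    = 3.188 · 0.8755·0.9494 / [1 − 0.7337]
    = 3.188 · 0.8312 / 0.2663
    = 9.95 m

H_c = 9.95 m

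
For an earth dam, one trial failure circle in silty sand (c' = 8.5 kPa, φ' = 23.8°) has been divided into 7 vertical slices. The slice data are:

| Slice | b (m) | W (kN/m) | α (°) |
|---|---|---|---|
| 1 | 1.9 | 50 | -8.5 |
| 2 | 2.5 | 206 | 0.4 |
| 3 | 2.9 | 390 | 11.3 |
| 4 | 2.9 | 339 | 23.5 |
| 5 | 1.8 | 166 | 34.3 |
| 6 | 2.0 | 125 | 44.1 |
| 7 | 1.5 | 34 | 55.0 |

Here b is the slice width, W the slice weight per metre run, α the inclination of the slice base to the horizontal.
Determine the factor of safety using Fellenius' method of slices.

Ordinary method of slices: FS = Σ[c'·Δl_i + (W_i cosα_i)·tanφ'] / Σ W_i sinα_i, with Δl_i = b_i / cosα_i.
Slice 1: Δl = 1.9/cos(-8.5°) = 1.921 m; N'_1 = 50·cos(-8.5°) = 49.5; c'Δl = 16.33; W sinα = -7.4
Slice 2: Δl = 2.5/cos0.4° = 2.500 m; N'_2 = 206·cos0.4° = 206.0; c'Δl = 21.25; W sinα = 1.4
Slice 3: Δl = 2.9/cos11.3° = 2.957 m; N'_3 = 390·cos11.3° = 382.4; c'Δl = 25.14; W sinα = 76.4
Slice 4: Δl = 2.9/cos23.5° = 3.162 m; N'_4 = 339·cos23.5° = 310.9; c'Δl = 26.88; W sinα = 135.2
Slice 5: Δl = 1.8/cos34.3° = 2.179 m; N'_5 = 166·cos34.3° = 137.1; c'Δl = 18.52; W sinα = 93.5
Slice 6: Δl = 2.0/cos44.1° = 2.785 m; N'_6 = 125·cos44.1° = 89.8; c'Δl = 23.67; W sinα = 87.0
Slice 7: Δl = 1.5/cos55.0° = 2.615 m; N'_7 = 34·cos55.0° = 19.5; c'Δl = 22.23; W sinα = 27.9
Σc'Δl = 154.0 kN/m; ΣN' = 1195.2 kN/m; ΣW sinα = 414.0 kN/m
Resisting = 154.0 + 1195.2·tan23.8° = 154.0 + 527.1 = 681.2 kN/m
FS = 681.2 / 414.0 = 1.645

FS = 1.65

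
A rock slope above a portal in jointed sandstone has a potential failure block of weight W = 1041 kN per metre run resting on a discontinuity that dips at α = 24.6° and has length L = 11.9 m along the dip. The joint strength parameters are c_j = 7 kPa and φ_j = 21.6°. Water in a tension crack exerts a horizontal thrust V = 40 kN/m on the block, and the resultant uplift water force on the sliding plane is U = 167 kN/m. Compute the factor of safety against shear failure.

FS = 0.82

Resolving the block weight along and normal to the plane and applying the Mohr–Coulomb strength on the joint:
N' = W cosα − U − V sinα = 1041·cos24.6° − 167 − 40·sin24.6° = 762.9 kN/m
Driving force T = W sinα + V cosα = 1041·sin24.6° + 40·cos24.6° = 469.7 kN/m
Resisting force R = c_j·L + N'·tanφ_j = 7·11.9 + 762.9·tan21.6° = 83.3 + 302.0 = 385.3 kN/m
FS = R / T = 385.3 / 469.7 = 0.820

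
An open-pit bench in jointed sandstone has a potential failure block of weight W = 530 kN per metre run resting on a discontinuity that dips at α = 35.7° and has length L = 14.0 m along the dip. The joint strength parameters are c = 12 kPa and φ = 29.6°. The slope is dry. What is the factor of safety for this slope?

Resolving the block weight along and normal to the plane and applying the Mohr–Coulomb strength on the joint:
N' = W cosα = 530·cos35.7° = 430.4 kN/m
Driving force T = W sinα = 530·sin35.7° = 309.3 kN/m
Resisting force R = c·L + N'·tanφ = 12·14.0 + 430.4·tan29.6° = 168.0 + 244.5 = 412.5 kN/m
FS = R / T = 412.5 / 309.3 = 1.334

FS = 1.33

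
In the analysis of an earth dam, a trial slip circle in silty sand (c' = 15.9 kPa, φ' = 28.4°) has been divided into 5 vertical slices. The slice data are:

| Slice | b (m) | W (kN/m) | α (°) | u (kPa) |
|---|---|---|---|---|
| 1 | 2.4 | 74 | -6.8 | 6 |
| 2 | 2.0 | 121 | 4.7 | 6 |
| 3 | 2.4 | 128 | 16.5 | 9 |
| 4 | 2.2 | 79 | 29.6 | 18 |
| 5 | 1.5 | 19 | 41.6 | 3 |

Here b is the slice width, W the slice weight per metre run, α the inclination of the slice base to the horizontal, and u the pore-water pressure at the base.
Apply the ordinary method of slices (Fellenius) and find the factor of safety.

Ordinary method of slices: FS = Σ[c'·Δl_i + (W_i cosα_i − u_i·Δl_i)·tanφ'] / Σ W_i sinα_i, with Δl_i = b_i / cosα_i.
Slice 1: Δl = 2.4/cos(-6.8°) = 2.417 m; N'_1 = 74·cos(-6.8°) − 6·2.417 = 59.0; c'Δl = 38.43; W sinα = -8.8
Slice 2: Δl = 2.0/cos4.7° = 2.007 m; N'_2 = 121·cos4.7° − 6·2.007 = 108.6; c'Δl = 31.91; W sinα = 9.9
Slice 3: Δl = 2.4/cos16.5° = 2.503 m; N'_3 = 128·cos16.5° − 9·2.503 = 100.2; c'Δl = 39.80; W sinα = 36.4
Slice 4: Δl = 2.2/cos29.6° = 2.530 m; N'_4 = 79·cos29.6° − 18·2.530 = 23.1; c'Δl = 40.23; W sinα = 39.0
Slice 5: Δl = 1.5/cos41.6° = 2.006 m; N'_5 = 19·cos41.6° − 3·2.006 = 8.2; c'Δl = 31.89; W sinα = 12.6
Σc'Δl = 182.3 kN/m; ΣN' = 299.1 kN/m; ΣW sinα = 89.1 kN/m
Resisting = 182.3 + 299.1·tan28.4° = 182.3 + 161.7 = 344.0 kN/m
FS = 344.0 / 89.1 = 3.859

FS = 3.86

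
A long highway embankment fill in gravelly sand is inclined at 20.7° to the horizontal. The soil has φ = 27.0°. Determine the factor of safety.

FS = 1.35

For a dry cohesionless infinite slope the factor of safety is FS = tanφ / tanβ.
FS = tan27.0° / tan20.7° = 0.5095 / 0.3779 = 1.348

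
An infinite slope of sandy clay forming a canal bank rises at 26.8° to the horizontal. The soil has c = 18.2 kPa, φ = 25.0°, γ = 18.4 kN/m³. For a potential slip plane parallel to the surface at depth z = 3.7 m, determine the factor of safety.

For an infinite slope with a slip plane parallel to the surface (no pore pressure): FS = [c + γz cos²β tanφ] / [γz sinβ cosβ].
γz = 18.4·3.7 = 68.08 kN/m²
Numerator = 18.2 + 68.08·cos²26.8°·tan25.0° = 18.2 + 68.08·0.7967·0.4663 = 43.493 kPa
Denominator = 68.08·sin26.8°·cos26.8° = 68.08·0.4509·0.8926 = 27.399 kPa
FS = 43.493 / 27.399 = 1.587

FS = 1.59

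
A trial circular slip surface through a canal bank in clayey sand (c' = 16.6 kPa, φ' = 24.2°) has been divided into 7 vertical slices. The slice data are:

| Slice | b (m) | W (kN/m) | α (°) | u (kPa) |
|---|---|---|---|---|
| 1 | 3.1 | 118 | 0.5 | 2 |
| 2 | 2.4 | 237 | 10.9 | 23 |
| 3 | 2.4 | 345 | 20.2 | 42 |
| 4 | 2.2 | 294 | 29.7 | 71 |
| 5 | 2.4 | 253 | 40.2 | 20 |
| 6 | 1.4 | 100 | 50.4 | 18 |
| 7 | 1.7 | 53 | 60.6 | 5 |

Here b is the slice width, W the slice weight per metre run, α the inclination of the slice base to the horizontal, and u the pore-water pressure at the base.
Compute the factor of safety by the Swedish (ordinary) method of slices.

Ordinary method of slices: FS = Σ[c'·Δl_i + (W_i cosα_i − u_i·Δl_i)·tanφ'] / Σ W_i sinα_i, with Δl_i = b_i / cosα_i.
Slice 1: Δl = 3.1/cos0.5° = 3.100 m; N'_1 = 118·cos0.5° − 2·3.100 = 111.8; c'Δl = 51.46; W sinα = 1.0
Slice 2: Δl = 2.4/cos10.9° = 2.444 m; N'_2 = 237·cos10.9° − 23·2.444 = 176.5; c'Δl = 40.57; W sinα = 44.8
Slice 3: Δl = 2.4/cos20.2° = 2.557 m; N'_3 = 345·cos20.2° − 42·2.557 = 216.4; c'Δl = 42.45; W sinα = 119.1
Slice 4: Δl = 2.2/cos29.7° = 2.533 m; N'_4 = 294·cos29.7° − 71·2.533 = 75.6; c'Δl = 42.04; W sinα = 145.7
Slice 5: Δl = 2.4/cos40.2° = 3.142 m; N'_5 = 253·cos40.2° − 20·3.142 = 130.4; c'Δl = 52.16; W sinα = 163.3
Slice 6: Δl = 1.4/cos50.4° = 2.196 m; N'_6 = 100·cos50.4° − 18·2.196 = 24.2; c'Δl = 36.46; W sinα = 77.1
Slice 7: Δl = 1.7/cos60.6° = 3.463 m; N'_7 = 53·cos60.6° − 5·3.463 = 8.7; c'Δl = 57.49; W sinα = 46.2
Σc'Δl = 322.6 kN/m; ΣN' = 743.5 kN/m; ΣW sinα = 597.2 kN/m
Resisting = 322.6 + 743.5·tan24.2° = 322.6 + 334.2 = 656.8 kN/m
FS = 656.8 / 597.2 = 1.100

FS = 1.10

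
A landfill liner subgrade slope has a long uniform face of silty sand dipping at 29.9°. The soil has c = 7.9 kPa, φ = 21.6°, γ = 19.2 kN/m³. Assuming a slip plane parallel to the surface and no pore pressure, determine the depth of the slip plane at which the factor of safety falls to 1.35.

Setting FS = 1.35 in FS = [c + γz cos²β tanφ] / [γz sinβ cosβ] and solving for z:
z = c / [γ cosβ (FS·sinβ − cosβ·tanφ)]
  = 7.9 / [19.2·cos29.9°·(1.35·sin29.9° − cos29.9°·tan21.6°)]
  = 7.9 / [19.2·0.8669·(1.35·0.4985 − 0.8669·0.3959)]
  = 7.9 / 5.4882 = 1.439 m

z = 1.44 m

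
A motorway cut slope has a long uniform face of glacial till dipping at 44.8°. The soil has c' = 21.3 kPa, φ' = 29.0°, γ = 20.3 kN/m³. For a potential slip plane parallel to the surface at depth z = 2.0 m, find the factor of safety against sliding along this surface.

For an infinite slope with a slip plane parallel to the surface (no pore pressure): FS = [c' + γz cos²β tanφ'] / [γz sinβ cosβ].
γz = 20.3·2.0 = 40.60 kN/m²
Numerator = 21.3 + 40.60·cos²44.8°·tan29.0° = 21.3 + 40.60·0.5035·0.5543 = 32.631 kPa
Denominator = 40.60·sin44.8°·cos44.8° = 40.60·0.7046·0.7096 = 20.300 kPa
FS = 32.631 / 20.300 = 1.607

FS = 1.61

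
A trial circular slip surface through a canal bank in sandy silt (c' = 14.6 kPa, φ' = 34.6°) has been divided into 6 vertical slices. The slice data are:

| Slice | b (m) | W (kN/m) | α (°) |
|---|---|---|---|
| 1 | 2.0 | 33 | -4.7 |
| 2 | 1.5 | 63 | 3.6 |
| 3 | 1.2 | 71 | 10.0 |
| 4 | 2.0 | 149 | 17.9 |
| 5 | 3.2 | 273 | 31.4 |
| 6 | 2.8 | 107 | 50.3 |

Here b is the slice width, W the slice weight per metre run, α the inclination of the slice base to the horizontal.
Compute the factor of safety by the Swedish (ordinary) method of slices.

FS = 2.25

Ordinary method of slices: FS = Σ[c'·Δl_i + (W_i cosα_i)·tanφ'] / Σ W_i sinα_i, with Δl_i = b_i / cosα_i.
Slice 1: Δl = 2.0/cos(-4.7°) = 2.007 m; N'_1 = 33·cos(-4.7°) = 32.9; c'Δl = 29.30; W sinα = -2.7
Slice 2: Δl = 1.5/cos3.6° = 1.503 m; N'_2 = 63·cos3.6° = 62.9; c'Δl = 21.94; W sinα = 4.0
Slice 3: Δl = 1.2/cos10.0° = 1.219 m; N'_3 = 71·cos10.0° = 69.9; c'Δl = 17.79; W sinα = 12.3
Slice 4: Δl = 2.0/cos17.9° = 2.102 m; N'_4 = 149·cos17.9° = 141.8; c'Δl = 30.69; W sinα = 45.8
Slice 5: Δl = 3.2/cos31.4° = 3.749 m; N'_5 = 273·cos31.4° = 233.0; c'Δl = 54.74; W sinα = 142.2
Slice 6: Δl = 2.8/cos50.3° = 4.383 m; N'_6 = 107·cos50.3° = 68.3; c'Δl = 64.00; W sinα = 82.3
Σc'Δl = 218.5 kN/m; ΣN' = 608.8 kN/m; ΣW sinα = 283.9 kN/m
Resisting = 218.5 + 608.8·tan34.6° = 218.5 + 420.0 = 638.5 kN/m
FS = 638.5 / 283.9 = 2.249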